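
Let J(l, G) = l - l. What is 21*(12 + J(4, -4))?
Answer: 252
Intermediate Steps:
J(l, G) = 0
21*(12 + J(4, -4)) = 21*(12 + 0) = 21*12 = 252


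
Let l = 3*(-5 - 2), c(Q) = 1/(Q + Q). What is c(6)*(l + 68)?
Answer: 47/12 ≈ 3.9167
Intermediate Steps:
c(Q) = 1/(2*Q)
l = -21 (l = 3*(-7) = -21)
c(6)*(l + 68) = ((½)/6)*(-21 + 68) = ((½)*(⅙))*47 = (1/12)*47 = 47/12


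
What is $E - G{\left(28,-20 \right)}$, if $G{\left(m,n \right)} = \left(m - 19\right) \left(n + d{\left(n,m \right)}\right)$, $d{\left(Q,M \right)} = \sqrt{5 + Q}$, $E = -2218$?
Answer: $-2038 - 9 i \sqrt{15} \approx -2038.0 - 34.857 i$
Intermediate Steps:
$G{\left(m,n \right)} = \left(-19 + m\right) \left(n + \sqrt{5 + n}\right)$ ($G{\left(m,n \right)} = \left(m - 19\right) \left(n + \sqrt{5 + n}\right) = \left(-19 + m\right) \left(n + \sqrt{5 + n}\right)$)
$E - G{\left(28,-20 \right)} = -2218 - \left(\left(-19\right) \left(-20\right) - 19 \sqrt{5 - 20} + 28 \left(-20\right) + 28 \sqrt{5 - 20}\right) = -2218 - \left(380 - 19 \sqrt{-15} - 560 + 28 \sqrt{-15}\right) = -2218 - \left(380 - 19 i \sqrt{15} - 560 + 28 i \sqrt{15}\right) = -2218 - \left(-180 + 9 i \sqrt{15}\right) = -2218 + \left(180 - 9 i \sqrt{15}\right) = -2038 - 9 i \sqrt{15}$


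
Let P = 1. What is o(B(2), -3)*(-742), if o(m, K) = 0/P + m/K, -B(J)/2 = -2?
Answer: 2968/3 ≈ 989.33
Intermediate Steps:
B(J) = 4 (B(J) = -2*(-2) = 4)
o(m, K) = m/K (o(m, K) = 0/1 + m/K = 0*1 + m/K = 0 + m/K = m/K)
o(B(2), -3)*(-742) = (4/(-3))*(-742) = (4*(-⅓))*(-742) = -4/3*(-742) = 2968/3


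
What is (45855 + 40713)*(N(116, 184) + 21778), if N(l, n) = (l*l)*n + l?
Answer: 216229377264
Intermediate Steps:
N(l, n) = l + n*l² (N(l, n) = l²*n + l = n*l² + l = l + n*l²)
(45855 + 40713)*(N(116, 184) + 21778) = (45855 + 40713)*(116*(1 + 116*184) + 21778) = 86568*(116*(1 + 21344) + 21778) = 86568*(116*21345 + 21778) = 86568*(2476020 + 21778) = 86568*2497798 = 216229377264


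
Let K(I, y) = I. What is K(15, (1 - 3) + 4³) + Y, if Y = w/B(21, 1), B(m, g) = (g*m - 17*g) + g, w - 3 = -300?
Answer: -222/5 ≈ -44.400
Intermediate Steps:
w = -297 (w = 3 - 300 = -297)
B(m, g) = -16*g + g*m (B(m, g) = (-17*g + g*m) + g = -16*g + g*m)
Y = -297/5 (Y = -297/(-16 + 21) = -297/(1*5) = -297/5 ≈ -59.400)
K(15, (1 - 3) + 4³) + Y = 15 - 297/5 = -222/5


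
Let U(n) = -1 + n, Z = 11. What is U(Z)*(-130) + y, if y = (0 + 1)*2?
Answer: -1298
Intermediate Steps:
y = 2 (y = 1*2 = 2)
U(Z)*(-130) + y = (-1 + 11)*(-130) + 2 = 10*(-130) + 2 = -1300 + 2 = -1298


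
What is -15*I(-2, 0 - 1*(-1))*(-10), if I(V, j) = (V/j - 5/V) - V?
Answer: 375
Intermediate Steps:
I(V, j) = -V - 5/V + V/j (I(V, j) = (-5/V + V/j) - V = -V - 5/V + V/j)
-15*I(-2, 0 - 1*(-1))*(-10) = -15*(-1*(-2) - 5/(-2) - 2/(0 - 1*(-1)))*(-10) = -15*(2 - 5*(-1/2) - 2/(0 + 1))*(-10) = -15*(2 + 5/2 - 2/1)*(-10) = -15*(2 + 5/2 - 2*1)*(-10) = -15*(2 + 5/2 - 2)*(-10) = -15*5/2*(-10) = -75/2*(-10) = 375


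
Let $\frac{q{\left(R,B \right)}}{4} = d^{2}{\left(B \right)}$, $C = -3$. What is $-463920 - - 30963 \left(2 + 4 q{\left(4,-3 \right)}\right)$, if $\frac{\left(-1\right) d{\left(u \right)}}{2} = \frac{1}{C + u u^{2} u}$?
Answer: $- \frac{203645822}{507} \approx -4.0167 \cdot 10^{5}$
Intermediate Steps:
$d{\left(u \right)} = - \frac{2}{-3 + u^{4}}$ ($d{\left(u \right)} = - \frac{2}{-3 + u u^{2} u} = - \frac{2}{-3 + u^{3} u} = - \frac{2}{-3 + u^{4}}$)
$q{\left(R,B \right)} = \frac{16}{\left(-3 + B^{4}\right)^{2}}$ ($q{\left(R,B \right)} = 4 \left(- \frac{2}{-3 + B^{4}}\right)^{2} = 4 \frac{4}{\left(-3 + B^{4}\right)^{2}} = \frac{16}{\left(-3 + B^{4}\right)^{2}}$)
$-463920 - - 30963 \left(2 + 4 q{\left(4,-3 \right)}\right) = -463920 - - 30963 \left(2 + 4 \frac{16}{\left(-3 + \left(-3\right)^{4}\right)^{2}}\right) = -463920 - - 30963 \left(2 + 4 \frac{16}{\left(-3 + 81\right)^{2}}\right) = -463920 - - 30963 \left(2 + 4 \cdot \frac{16}{6084}\right) = -463920 - - 30963 \left(2 + 4 \cdot 16 \cdot \frac{1}{6084}\right) = -463920 - - 30963 \left(2 + 4 \cdot \frac{4}{1521}\right) = -463920 - - 30963 \left(2 + \frac{16}{1521}\right) = -463920 - \left(-30963\right) \frac{3058}{1521} = -463920 - - \frac{31561618}{507} = -463920 + \frac{31561618}{507} = - \frac{203645822}{507}$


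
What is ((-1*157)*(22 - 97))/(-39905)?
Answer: -2355/7981 ≈ -0.29508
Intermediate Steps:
((-1*157)*(22 - 97))/(-39905) = -157*(-75)*(-1/39905) = 11775*(-1/39905) = -2355/7981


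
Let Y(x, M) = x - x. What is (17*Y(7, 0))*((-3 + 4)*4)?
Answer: 0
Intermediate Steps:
Y(x, M) = 0
(17*Y(7, 0))*((-3 + 4)*4) = (17*0)*((-3 + 4)*4) = 0*(1*4) = 0*4 = 0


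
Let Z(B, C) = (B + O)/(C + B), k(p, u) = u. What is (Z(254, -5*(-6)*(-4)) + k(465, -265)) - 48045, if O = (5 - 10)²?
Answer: -6473261/134 ≈ -48308.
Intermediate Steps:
O = 25 (O = (-5)² = 25)
Z(B, C) = (25 + B)/(B + C) (Z(B, C) = (B + 25)/(C + B) = (25 + B)/(B + C))
(Z(254, -5*(-6)*(-4)) + k(465, -265)) - 48045 = ((25 + 254)/(254 - 5*(-6)*(-4)) - 265) - 48045 = (279/(254 + 30*(-4)) - 265) - 48045 = (279/(254 - 120) - 265) - 48045 = (279/134 - 265) - 48045 = -35231/134 - 48045 = -6473261/134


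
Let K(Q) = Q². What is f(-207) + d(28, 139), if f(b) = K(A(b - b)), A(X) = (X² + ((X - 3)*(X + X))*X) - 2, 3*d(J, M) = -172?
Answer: -160/3 ≈ -53.333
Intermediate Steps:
d(J, M) = -172/3 (d(J, M) = (⅓)*(-172) = -172/3)
A(X) = -2 + X² + 2*X²*(-3 + X) (A(X) = (X² + ((-3 + X)*(2*X))*X) - 2 = (X² + (2*X*(-3 + X))*X) - 2 = (X² + 2*X²*(-3 + X)) - 2 = -2 + X² + 2*X²*(-3 + X))
f(b) = 4 (f(b) = (-2 - 5*(b - b)² + 2*(b - b)³)² = (-2 - 5*0² + 2*0³)² = (-2 - 5*0 + 2*0)² = (-2 + 0 + 0)² = (-2)² = 4)
f(-207) + d(28, 139) = 4 - 172/3 = -160/3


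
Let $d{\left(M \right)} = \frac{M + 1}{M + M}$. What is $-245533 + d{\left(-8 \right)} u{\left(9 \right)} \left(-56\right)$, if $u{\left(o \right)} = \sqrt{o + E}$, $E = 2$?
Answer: $-245533 - \frac{49 \sqrt{11}}{2} \approx -2.4561 \cdot 10^{5}$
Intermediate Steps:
$u{\left(o \right)} = \sqrt{2 + o}$ ($u{\left(o \right)} = \sqrt{o + 2} = \sqrt{2 + o}$)
$d{\left(M \right)} = \frac{1 + M}{2 M}$
$-245533 + d{\left(-8 \right)} u{\left(9 \right)} \left(-56\right) = -245533 + \frac{1 - 8}{2 \left(-8\right)} \sqrt{2 + 9} \left(-56\right) = -245533 + \frac{1}{2} \left(- \frac{1}{8}\right) \left(-7\right) \sqrt{11} \left(-56\right) = -245533 + \frac{7 \sqrt{11}}{16} \left(-56\right) = -245533 - \frac{49 \sqrt{11}}{2}$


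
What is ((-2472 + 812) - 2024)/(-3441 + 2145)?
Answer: 307/108 ≈ 2.8426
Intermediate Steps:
((-2472 + 812) - 2024)/(-3441 + 2145) = (-1660 - 2024)/(-1296) = -3684*(-1/1296) = 307/108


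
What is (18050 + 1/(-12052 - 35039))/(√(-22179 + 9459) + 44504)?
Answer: 4728508550087/11658664612122 - 849992549*I*√795/23317329224244 ≈ 0.40558 - 0.0010278*I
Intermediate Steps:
(18050 + 1/(-12052 - 35039))/(√(-22179 + 9459) + 44504) = (18050 + 1/(-47091))/(√(-12720) + 44504) = (18050 - 1/47091)/(4*I*√795 + 44504) = 849992549/(47091*(44504 + 4*I*√795))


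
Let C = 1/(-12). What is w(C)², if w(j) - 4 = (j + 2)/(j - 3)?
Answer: 15625/1369 ≈ 11.413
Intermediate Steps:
C = -1/12 ≈ -0.083333
w(j) = 4 + (2 + j)/(-3 + j) (w(j) = 4 + (j + 2)/(j - 3) = 4 + (2 + j)/(-3 + j))
w(C)² = (5*(-2 - 1/12)/(-3 - 1/12))² = (5*(-25/12)/(-37/12))² = (5*(-12/37)*(-25/12))² = (125/37)² = 15625/1369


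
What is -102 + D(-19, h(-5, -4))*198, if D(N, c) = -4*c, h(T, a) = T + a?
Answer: 7026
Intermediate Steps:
-102 + D(-19, h(-5, -4))*198 = -102 - 4*(-5 - 4)*198 = -102 - 4*(-9)*198 = -102 + 36*198 = -102 + 7128 = 7026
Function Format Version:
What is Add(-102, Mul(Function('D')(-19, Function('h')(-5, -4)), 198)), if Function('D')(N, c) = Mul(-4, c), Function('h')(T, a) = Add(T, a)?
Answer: 7026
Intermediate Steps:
Add(-102, Mul(Function('D')(-19, Function('h')(-5, -4)), 198)) = Add(-102, Mul(Mul(-4, Add(-5, -4)), 198)) = Add(-102, Mul(Mul(-4, -9), 198)) = Add(-102, Mul(36, 198)) = Add(-102, 7128) = 7026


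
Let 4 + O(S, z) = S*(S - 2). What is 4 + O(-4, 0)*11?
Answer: 224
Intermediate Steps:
O(S, z) = -4 + S*(-2 + S) (O(S, z) = -4 + S*(S - 2) = -4 + S*(-2 + S))
4 + O(-4, 0)*11 = 4 + (-4 + (-4)**2 - 2*(-4))*11 = 4 + (-4 + 16 + 8)*11 = 4 + 20*11 = 4 + 220 = 224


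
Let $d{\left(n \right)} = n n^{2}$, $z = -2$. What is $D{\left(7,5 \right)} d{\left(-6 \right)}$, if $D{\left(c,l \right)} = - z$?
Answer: $-432$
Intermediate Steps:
$d{\left(n \right)} = n^{3}$
$D{\left(c,l \right)} = 2$ ($D{\left(c,l \right)} = \left(-1\right) \left(-2\right) = 2$)
$D{\left(7,5 \right)} d{\left(-6 \right)} = 2 \left(-6\right)^{3} = 2 \left(-216\right) = -432$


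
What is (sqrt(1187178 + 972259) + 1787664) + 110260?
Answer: 1897924 + sqrt(2159437) ≈ 1.8994e+6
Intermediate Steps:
(sqrt(1187178 + 972259) + 1787664) + 110260 = (sqrt(2159437) + 1787664) + 110260 = (1787664 + sqrt(2159437)) + 110260 = 1897924 + sqrt(2159437)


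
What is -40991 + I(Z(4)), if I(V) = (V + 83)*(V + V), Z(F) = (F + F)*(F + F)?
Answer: -22175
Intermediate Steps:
Z(F) = 4*F**2 (Z(F) = (2*F)*(2*F) = 4*F**2)
I(V) = 2*V*(83 + V) (I(V) = (83 + V)*(2*V) = 2*V*(83 + V))
-40991 + I(Z(4)) = -40991 + 2*(4*4**2)*(83 + 4*4**2) = -40991 + 2*(4*16)*(83 + 4*16) = -40991 + 2*64*(83 + 64) = -40991 + 2*64*147 = -40991 + 18816 = -22175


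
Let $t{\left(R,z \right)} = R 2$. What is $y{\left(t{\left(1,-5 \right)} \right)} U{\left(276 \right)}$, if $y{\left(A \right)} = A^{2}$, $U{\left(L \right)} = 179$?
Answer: $716$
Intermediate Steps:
$t{\left(R,z \right)} = 2 R$
$y{\left(t{\left(1,-5 \right)} \right)} U{\left(276 \right)} = \left(2 \cdot 1\right)^{2} \cdot 179 = 2^{2} \cdot 179 = 4 \cdot 179 = 716$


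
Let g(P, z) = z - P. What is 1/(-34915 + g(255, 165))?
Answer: -1/35005 ≈ -2.8567e-5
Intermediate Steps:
1/(-34915 + g(255, 165)) = 1/(-34915 + (165 - 1*255)) = 1/(-34915 + (165 - 255)) = 1/(-34915 - 90) = 1/(-35005) = -1/35005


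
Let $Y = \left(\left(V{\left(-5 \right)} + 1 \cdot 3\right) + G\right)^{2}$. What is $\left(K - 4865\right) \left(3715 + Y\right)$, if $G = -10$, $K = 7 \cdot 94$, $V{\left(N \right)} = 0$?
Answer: $-15835148$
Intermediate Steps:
$K = 658$
$Y = 49$ ($Y = \left(\left(0 + 1 \cdot 3\right) - 10\right)^{2} = \left(\left(0 + 3\right) - 10\right)^{2} = \left(3 - 10\right)^{2} = \left(-7\right)^{2} = 49$)
$\left(K - 4865\right) \left(3715 + Y\right) = \left(658 - 4865\right) \left(3715 + 49\right) = \left(-4207\right) 3764 = -15835148$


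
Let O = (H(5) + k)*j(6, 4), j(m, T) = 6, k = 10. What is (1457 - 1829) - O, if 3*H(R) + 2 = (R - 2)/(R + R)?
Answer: -2143/5 ≈ -428.60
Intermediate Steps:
H(R) = -⅔ + (-2 + R)/(6*R) (H(R) = -⅔ + ((R - 2)/(R + R))/3 = -⅔ + ((-2 + R)/((2*R)))/3 = -⅔ + ((-2 + R)*(1/(2*R)))/3 = -⅔ + ((-2 + R)/(2*R))/3 = -⅔ + (-2 + R)/(6*R))
O = 283/5 (O = ((⅙)*(-2 - 3*5)/5 + 10)*6 = ((⅙)*(⅕)*(-2 - 15) + 10)*6 = ((⅙)*(⅕)*(-17) + 10)*6 = (-17/30 + 10)*6 = (283/30)*6 = 283/5 ≈ 56.600)
(1457 - 1829) - O = (1457 - 1829) - 1*283/5 = -372 - 283/5 = -2143/5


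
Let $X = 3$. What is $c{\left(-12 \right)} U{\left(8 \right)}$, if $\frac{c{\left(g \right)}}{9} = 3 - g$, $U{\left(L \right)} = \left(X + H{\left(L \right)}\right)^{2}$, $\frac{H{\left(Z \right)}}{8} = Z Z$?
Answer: $35805375$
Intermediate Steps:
$H{\left(Z \right)} = 8 Z^{2}$ ($H{\left(Z \right)} = 8 Z Z = 8 Z^{2}$)
$U{\left(L \right)} = \left(3 + 8 L^{2}\right)^{2}$
$c{\left(g \right)} = 27 - 9 g$ ($c{\left(g \right)} = 9 \left(3 - g\right) = 27 - 9 g$)
$c{\left(-12 \right)} U{\left(8 \right)} = \left(27 - -108\right) \left(3 + 8 \cdot 8^{2}\right)^{2} = \left(27 + 108\right) \left(3 + 8 \cdot 64\right)^{2} = 135 \left(3 + 512\right)^{2} = 135 \cdot 515^{2} = 135 \cdot 265225 = 35805375$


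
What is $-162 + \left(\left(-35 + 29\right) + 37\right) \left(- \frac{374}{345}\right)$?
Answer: $- \frac{67484}{345} \approx -195.61$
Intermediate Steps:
$-162 + \left(\left(-35 + 29\right) + 37\right) \left(- \frac{374}{345}\right) = -162 + \left(-6 + 37\right) \left(\left(-374\right) \frac{1}{345}\right) = -162 + 31 \left(- \frac{374}{345}\right) = -162 - \frac{11594}{345} = - \frac{67484}{345}$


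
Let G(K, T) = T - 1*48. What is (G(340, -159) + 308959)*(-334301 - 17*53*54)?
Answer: -118238122160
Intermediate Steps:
G(K, T) = -48 + T (G(K, T) = T - 48 = -48 + T)
(G(340, -159) + 308959)*(-334301 - 17*53*54) = ((-48 - 159) + 308959)*(-334301 - 17*53*54) = (-207 + 308959)*(-334301 - 901*54) = 308752*(-334301 - 48654) = 308752*(-382955) = -118238122160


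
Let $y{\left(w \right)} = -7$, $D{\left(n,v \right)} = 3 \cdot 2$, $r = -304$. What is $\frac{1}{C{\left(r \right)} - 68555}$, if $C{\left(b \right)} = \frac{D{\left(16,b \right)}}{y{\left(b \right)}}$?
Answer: $- \frac{7}{479891} \approx -1.4587 \cdot 10^{-5}$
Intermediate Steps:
$D{\left(n,v \right)} = 6$
$C{\left(b \right)} = - \frac{6}{7}$ ($C{\left(b \right)} = \frac{6}{-7} = 6 \left(- \frac{1}{7}\right) = - \frac{6}{7}$)
$\frac{1}{C{\left(r \right)} - 68555} = \frac{1}{- \frac{6}{7} - 68555} = \frac{1}{- \frac{479891}{7}} = - \frac{7}{479891}$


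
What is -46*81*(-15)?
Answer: 55890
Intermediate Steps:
-46*81*(-15) = -3726*(-15) = 55890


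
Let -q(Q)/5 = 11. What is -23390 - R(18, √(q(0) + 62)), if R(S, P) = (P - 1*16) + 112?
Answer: -23486 - √7 ≈ -23489.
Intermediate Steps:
q(Q) = -55 (q(Q) = -5*11 = -55)
R(S, P) = 96 + P (R(S, P) = (P - 16) + 112 = (-16 + P) + 112 = 96 + P)
-23390 - R(18, √(q(0) + 62)) = -23390 - (96 + √(-55 + 62)) = -23390 - (96 + √7) = -23390 + (-96 - √7) = -23486 - √7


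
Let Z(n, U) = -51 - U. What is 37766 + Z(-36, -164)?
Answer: 37879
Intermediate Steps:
37766 + Z(-36, -164) = 37766 + (-51 - 1*(-164)) = 37766 + (-51 + 164) = 37766 + 113 = 37879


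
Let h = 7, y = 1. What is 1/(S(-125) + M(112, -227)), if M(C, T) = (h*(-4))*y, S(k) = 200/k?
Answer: -5/148 ≈ -0.033784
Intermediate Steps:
M(C, T) = -28 (M(C, T) = (7*(-4))*1 = -28*1 = -28)
1/(S(-125) + M(112, -227)) = 1/(200/(-125) - 28) = 1/(200*(-1/125) - 28) = 1/(-8/5 - 28) = 1/(-148/5) = -5/148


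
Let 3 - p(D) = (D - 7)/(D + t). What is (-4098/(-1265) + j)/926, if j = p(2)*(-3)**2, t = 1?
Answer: 28614/585695 ≈ 0.048855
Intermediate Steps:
p(D) = 3 - (-7 + D)/(1 + D) (p(D) = 3 - (D - 7)/(D + 1) = 3 - (-7 + D)/(1 + D))
j = 42 (j = (2*(5 + 2)/(1 + 2))*(-3)**2 = (2*7/3)*9 = (2*(1/3)*7)*9 = (14/3)*9 = 42)
(-4098/(-1265) + j)/926 = (-4098/(-1265) + 42)/926 = (-4098*(-1/1265) + 42)*(1/926) = (4098/1265 + 42)*(1/926) = (57228/1265)*(1/926) = 28614/585695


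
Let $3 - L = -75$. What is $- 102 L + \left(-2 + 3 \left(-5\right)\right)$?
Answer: $-7973$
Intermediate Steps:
$L = 78$ ($L = 3 - -75 = 3 + 75 = 78$)
$- 102 L + \left(-2 + 3 \left(-5\right)\right) = \left(-102\right) 78 + \left(-2 + 3 \left(-5\right)\right) = -7956 - 17 = -7973$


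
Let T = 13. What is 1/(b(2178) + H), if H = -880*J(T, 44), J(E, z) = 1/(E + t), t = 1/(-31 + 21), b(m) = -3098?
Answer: -129/408442 ≈ -0.00031583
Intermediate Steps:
t = -⅒ (t = 1/(-10) = -⅒ ≈ -0.10000)
J(E, z) = 1/(-⅒ + E) (J(E, z) = 1/(E - ⅒) = 1/(-⅒ + E))
H = -8800/129 (H = -8800/(-1 + 10*13) = -8800/(-1 + 130) = -8800/129 ≈ -68.217)
1/(b(2178) + H) = 1/(-3098 - 8800/129) = 1/(-408442/129) = -129/408442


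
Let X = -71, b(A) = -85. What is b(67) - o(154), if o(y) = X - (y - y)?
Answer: -14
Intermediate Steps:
o(y) = -71 (o(y) = -71 - (y - y) = -71 - 1*0 = -71 + 0 = -71)
b(67) - o(154) = -85 - 1*(-71) = -85 + 71 = -14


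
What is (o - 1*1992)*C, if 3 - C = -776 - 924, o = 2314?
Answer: 548366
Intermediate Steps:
C = 1703 (C = 3 - (-776 - 924) = 3 - 1*(-1700) = 3 + 1700 = 1703)
(o - 1*1992)*C = (2314 - 1*1992)*1703 = (2314 - 1992)*1703 = 322*1703 = 548366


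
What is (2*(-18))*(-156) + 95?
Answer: 5711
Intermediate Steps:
(2*(-18))*(-156) + 95 = -36*(-156) + 95 = 5616 + 95 = 5711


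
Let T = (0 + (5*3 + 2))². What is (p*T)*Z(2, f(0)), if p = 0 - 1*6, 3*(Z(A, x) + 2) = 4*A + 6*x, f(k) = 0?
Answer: -1156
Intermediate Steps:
Z(A, x) = -2 + 2*x + 4*A/3 (Z(A, x) = -2 + (4*A + 6*x)/3 = -2 + (2*x + 4*A/3) = -2 + 2*x + 4*A/3)
p = -6 (p = 0 - 6 = -6)
T = 289 (T = (0 + (15 + 2))² = (0 + 17)² = 17² = 289)
(p*T)*Z(2, f(0)) = (-6*289)*(-2 + 2*0 + (4/3)*2) = -1734*(-2 + 0 + 8/3) = -1734*⅔ = -1156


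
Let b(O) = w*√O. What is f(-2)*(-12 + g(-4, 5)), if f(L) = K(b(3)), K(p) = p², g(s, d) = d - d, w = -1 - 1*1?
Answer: -144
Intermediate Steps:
w = -2 (w = -1 - 1 = -2)
b(O) = -2*√O
g(s, d) = 0
f(L) = 12 (f(L) = (-2*√3)² = 12)
f(-2)*(-12 + g(-4, 5)) = 12*(-12 + 0) = 12*(-12) = -144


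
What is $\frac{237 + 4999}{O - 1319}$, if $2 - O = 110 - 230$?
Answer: $- \frac{748}{171} \approx -4.3743$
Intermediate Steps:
$O = 122$ ($O = 2 - \left(110 - 230\right) = 2 - -120 = 2 + 120 = 122$)
$\frac{237 + 4999}{O - 1319} = \frac{237 + 4999}{122 - 1319} = \frac{5236}{-1197} = 5236 \left(- \frac{1}{1197}\right) = - \frac{748}{171}$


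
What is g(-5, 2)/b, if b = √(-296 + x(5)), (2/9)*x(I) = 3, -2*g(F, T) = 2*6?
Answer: 6*I*√1130/565 ≈ 0.35698*I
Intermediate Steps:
g(F, T) = -6
x(I) = 27/2 (x(I) = (9/2)*3 = 27/2)
b = I*√1130/2 (b = √(-296 + 27/2) = √(-565/2) = I*√1130/2 ≈ 16.808*I)
g(-5, 2)/b = -6*(-I*√1130/565) = -(-6)*I*√1130/565 = 6*I*√1130/565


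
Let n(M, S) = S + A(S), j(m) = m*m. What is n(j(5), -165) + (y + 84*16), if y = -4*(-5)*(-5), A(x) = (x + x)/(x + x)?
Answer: 1080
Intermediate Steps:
A(x) = 1 (A(x) = (2*x)/((2*x)) = (2*x)*(1/(2*x)) = 1)
y = -100 (y = 20*(-5) = -100)
j(m) = m²
n(M, S) = 1 + S (n(M, S) = S + 1 = 1 + S)
n(j(5), -165) + (y + 84*16) = (1 - 165) + (-100 + 84*16) = -164 + (-100 + 1344) = -164 + 1244 = 1080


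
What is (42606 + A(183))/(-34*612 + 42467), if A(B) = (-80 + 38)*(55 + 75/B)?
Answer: 2457006/1321199 ≈ 1.8597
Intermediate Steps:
A(B) = -2310 - 3150/B (A(B) = -42*(55 + 75/B) = -2310 - 3150/B)
(42606 + A(183))/(-34*612 + 42467) = (42606 + (-2310 - 3150/183))/(-34*612 + 42467) = (42606 + (-2310 - 3150*1/183))/(-20808 + 42467) = (42606 + (-2310 - 1050/61))/21659 = (42606 - 141960/61)*(1/21659) = (2457006/61)*(1/21659) = 2457006/1321199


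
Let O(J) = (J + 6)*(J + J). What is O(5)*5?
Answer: 550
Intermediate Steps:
O(J) = 2*J*(6 + J) (O(J) = (6 + J)*(2*J) = 2*J*(6 + J))
O(5)*5 = (2*5*(6 + 5))*5 = (2*5*11)*5 = 110*5 = 550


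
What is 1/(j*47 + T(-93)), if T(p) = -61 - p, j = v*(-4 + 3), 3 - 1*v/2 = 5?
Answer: 1/220 ≈ 0.0045455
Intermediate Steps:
v = -4 (v = 6 - 2*5 = 6 - 10 = -4)
j = 4 (j = -4*(-4 + 3) = -4*(-1) = 4)
1/(j*47 + T(-93)) = 1/(4*47 + (-61 - 1*(-93))) = 1/(188 + (-61 + 93)) = 1/(188 + 32) = 1/220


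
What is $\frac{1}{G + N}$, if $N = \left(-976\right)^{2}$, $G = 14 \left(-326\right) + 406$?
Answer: $\frac{1}{948418} \approx 1.0544 \cdot 10^{-6}$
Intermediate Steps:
$G = -4158$ ($G = -4564 + 406 = -4158$)
$N = 952576$
$\frac{1}{G + N} = \frac{1}{-4158 + 952576} = \frac{1}{948418}$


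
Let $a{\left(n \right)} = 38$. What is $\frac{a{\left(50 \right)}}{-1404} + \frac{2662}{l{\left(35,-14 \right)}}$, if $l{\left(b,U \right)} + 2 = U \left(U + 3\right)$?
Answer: $\frac{466459}{26676} \approx 17.486$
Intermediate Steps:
$l{\left(b,U \right)} = -2 + U \left(3 + U\right)$ ($l{\left(b,U \right)} = -2 + U \left(U + 3\right) = -2 + U \left(3 + U\right)$)
$\frac{a{\left(50 \right)}}{-1404} + \frac{2662}{l{\left(35,-14 \right)}} = \frac{38}{-1404} + \frac{2662}{-2 + \left(-14\right)^{2} + 3 \left(-14\right)} = 38 \left(- \frac{1}{1404}\right) + \frac{2662}{-2 + 196 - 42} = - \frac{19}{702} + \frac{2662}{152} = - \frac{19}{702} + 2662 \cdot \frac{1}{152} = - \frac{19}{702} + \frac{1331}{76} = \frac{466459}{26676}$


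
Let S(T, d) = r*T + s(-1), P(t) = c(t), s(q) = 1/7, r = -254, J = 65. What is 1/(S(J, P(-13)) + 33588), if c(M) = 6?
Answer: 7/119547 ≈ 5.8554e-5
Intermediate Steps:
s(q) = ⅐
P(t) = 6
S(T, d) = ⅐ - 254*T (S(T, d) = -254*T + ⅐ = ⅐ - 254*T)
1/(S(J, P(-13)) + 33588) = 1/((⅐ - 254*65) + 33588) = 1/((⅐ - 16510) + 33588) = 1/(-115569/7 + 33588) = 1/(119547/7) = 7/119547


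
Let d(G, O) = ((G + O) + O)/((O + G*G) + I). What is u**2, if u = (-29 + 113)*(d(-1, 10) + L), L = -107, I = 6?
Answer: 22861440000/289 ≈ 7.9105e+7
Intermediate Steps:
d(G, O) = (G + 2*O)/(6 + O + G**2) (d(G, O) = ((G + O) + O)/((O + G*G) + 6) = (G + 2*O)/((O + G**2) + 6) = (G + 2*O)/(6 + O + G**2))
u = -151200/17 (u = (-29 + 113)*((-1 + 2*10)/(6 + 10 + (-1)**2) - 107) = 84*((-1 + 20)/(6 + 10 + 1) - 107) = 84*(19/17 - 107) = 84*(-1800/17) = -151200/17 ≈ -8894.1)
u**2 = (-151200/17)**2 = 22861440000/289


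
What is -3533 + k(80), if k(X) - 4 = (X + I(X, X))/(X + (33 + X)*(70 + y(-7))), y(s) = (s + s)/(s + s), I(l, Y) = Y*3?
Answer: -28595167/8103 ≈ -3529.0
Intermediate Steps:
I(l, Y) = 3*Y
y(s) = 1 (y(s) = (2*s)/((2*s)) = (2*s)*(1/(2*s)) = 1)
k(X) = 4 + 4*X/(2343 + 72*X) (k(X) = 4 + (X + 3*X)/(X + (33 + X)*(70 + 1)) = 4 + (4*X)/(X + (33 + X)*71) = 4 + (4*X)/(X + (2343 + 71*X)) = 4 + (4*X)/(2343 + 72*X) = 4 + 4*X/(2343 + 72*X))
-3533 + k(80) = -3533 + 4*(2343 + 73*80)/(3*(781 + 24*80)) = -3533 + 4*(2343 + 5840)/(3*(781 + 1920)) = -3533 + (4/3)*8183/2701 = -3533 + (4/3)*(1/2701)*8183 = -3533 + 32732/8103 = -28595167/8103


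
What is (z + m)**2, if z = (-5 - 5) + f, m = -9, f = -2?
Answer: 441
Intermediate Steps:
z = -12 (z = (-5 - 5) - 2 = -10 - 2 = -12)
(z + m)**2 = (-12 - 9)**2 = (-21)**2 = 441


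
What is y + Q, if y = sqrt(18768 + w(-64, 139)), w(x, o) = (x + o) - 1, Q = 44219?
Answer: 44219 + sqrt(18842) ≈ 44356.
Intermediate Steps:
w(x, o) = -1 + o + x (w(x, o) = (o + x) - 1 = -1 + o + x)
y = sqrt(18842) (y = sqrt(18768 + (-1 + 139 - 64)) = sqrt(18768 + 74) = sqrt(18842) ≈ 137.27)
y + Q = sqrt(18842) + 44219 = 44219 + sqrt(18842)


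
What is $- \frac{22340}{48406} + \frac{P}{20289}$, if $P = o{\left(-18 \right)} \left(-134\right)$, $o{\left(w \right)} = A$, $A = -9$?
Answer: $- \frac{65813104}{163684889} \approx -0.40207$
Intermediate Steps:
$o{\left(w \right)} = -9$
$P = 1206$ ($P = \left(-9\right) \left(-134\right) = 1206$)
$- \frac{22340}{48406} + \frac{P}{20289} = - \frac{22340}{48406} + \frac{1206}{20289} = \left(-22340\right) \frac{1}{48406} + 1206 \cdot \frac{1}{20289} = - \frac{11170}{24203} + \frac{402}{6763} = - \frac{65813104}{163684889}$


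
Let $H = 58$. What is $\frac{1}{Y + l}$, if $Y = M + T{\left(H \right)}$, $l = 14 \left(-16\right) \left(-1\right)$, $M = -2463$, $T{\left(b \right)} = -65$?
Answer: $- \frac{1}{2304} \approx -0.00043403$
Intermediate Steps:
$l = 224$ ($l = \left(-224\right) \left(-1\right) = 224$)
$Y = -2528$ ($Y = -2463 - 65 = -2528$)
$\frac{1}{Y + l} = \frac{1}{-2528 + 224} = \frac{1}{-2304} = - \frac{1}{2304}$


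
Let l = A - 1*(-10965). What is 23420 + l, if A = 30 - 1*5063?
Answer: 29352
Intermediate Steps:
A = -5033 (A = 30 - 5063 = -5033)
l = 5932 (l = -5033 - 1*(-10965) = -5033 + 10965 = 5932)
23420 + l = 23420 + 5932 = 29352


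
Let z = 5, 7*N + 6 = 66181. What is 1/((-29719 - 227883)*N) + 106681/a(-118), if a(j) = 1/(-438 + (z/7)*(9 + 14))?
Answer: -5366602986503842899/119327686450 ≈ -4.4974e+7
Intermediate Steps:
N = 66175/7 (N = -6/7 + (⅐)*66181 = -6/7 + 66181/7 = 66175/7 ≈ 9453.6)
a(j) = -7/2951 (a(j) = 1/(-438 + (5/7)*(9 + 14)) = 1/(-438 + (5*(⅐))*23) = 1/(-438 + (5/7)*23) = 1/(-438 + 115/7) = 1/(-2951/7) = -7/2951)
1/((-29719 - 227883)*N) + 106681/a(-118) = 1/((-29719 - 227883)*(66175/7)) + 106681/(-7/2951) = (7/66175)/(-257602) + 106681*(-2951/7) = -1/257602*7/66175 - 314815631/7 = -7/17046812350 - 314815631/7 = -5366602986503842899/119327686450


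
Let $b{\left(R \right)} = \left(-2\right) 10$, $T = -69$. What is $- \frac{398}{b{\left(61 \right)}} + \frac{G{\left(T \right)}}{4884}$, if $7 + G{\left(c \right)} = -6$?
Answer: $\frac{485893}{24420} \approx 19.897$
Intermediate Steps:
$G{\left(c \right)} = -13$ ($G{\left(c \right)} = -7 - 6 = -13$)
$b{\left(R \right)} = -20$
$- \frac{398}{b{\left(61 \right)}} + \frac{G{\left(T \right)}}{4884} = - \frac{398}{-20} - \frac{13}{4884} = \left(-398\right) \left(- \frac{1}{20}\right) - \frac{13}{4884} = \frac{199}{10} - \frac{13}{4884} = \frac{485893}{24420}$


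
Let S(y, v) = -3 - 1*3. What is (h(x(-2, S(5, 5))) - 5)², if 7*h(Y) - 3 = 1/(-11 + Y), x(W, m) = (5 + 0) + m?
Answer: 3025/144 ≈ 21.007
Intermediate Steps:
S(y, v) = -6 (S(y, v) = -3 - 3 = -6)
x(W, m) = 5 + m
h(Y) = 3/7 + 1/(7*(-11 + Y))
(h(x(-2, S(5, 5))) - 5)² = ((-32 + 3*(5 - 6))/(7*(-11 + (5 - 6))) - 5)² = ((-32 + 3*(-1))/(7*(-11 - 1)) - 5)² = ((⅐)*(-32 - 3)/(-12) - 5)² = ((⅐)*(-1/12)*(-35) - 5)² = (5/12 - 5)² = (-55/12)² = 3025/144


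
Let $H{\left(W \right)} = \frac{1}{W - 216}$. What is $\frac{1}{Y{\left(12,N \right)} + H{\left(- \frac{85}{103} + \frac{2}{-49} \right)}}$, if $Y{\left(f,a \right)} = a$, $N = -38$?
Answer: $- \frac{1094523}{41596921} \approx -0.026313$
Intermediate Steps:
$H{\left(W \right)} = \frac{1}{-216 + W}$
$\frac{1}{Y{\left(12,N \right)} + H{\left(- \frac{85}{103} + \frac{2}{-49} \right)}} = \frac{1}{-38 + \frac{1}{-216 + \left(- \frac{85}{103} + \frac{2}{-49}\right)}} = \frac{1}{-38 + \frac{1}{-216 + \left(\left(-85\right) \frac{1}{103} + 2 \left(- \frac{1}{49}\right)\right)}} = \frac{1}{-38 + \frac{1}{-216 - \frac{4371}{5047}}} = \frac{1}{-38 + \frac{1}{- \frac{1094523}{5047}}} = \frac{1}{-38 - \frac{5047}{1094523}} = \frac{1}{- \frac{41596921}{1094523}} = - \frac{1094523}{41596921}$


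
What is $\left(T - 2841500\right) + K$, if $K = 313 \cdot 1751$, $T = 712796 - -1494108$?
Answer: $-86533$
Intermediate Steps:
$T = 2206904$ ($T = 712796 + 1494108 = 2206904$)
$K = 548063$
$\left(T - 2841500\right) + K = \left(2206904 - 2841500\right) + 548063 = -634596 + 548063 = -86533$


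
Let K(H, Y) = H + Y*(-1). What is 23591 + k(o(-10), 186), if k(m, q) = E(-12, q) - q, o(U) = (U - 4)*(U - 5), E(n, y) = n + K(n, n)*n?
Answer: 23393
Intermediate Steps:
K(H, Y) = H - Y
E(n, y) = n (E(n, y) = n + (n - n)*n = n + 0*n = n + 0 = n)
o(U) = (-5 + U)*(-4 + U) (o(U) = (-4 + U)*(-5 + U) = (-5 + U)*(-4 + U))
k(m, q) = -12 - q
23591 + k(o(-10), 186) = 23591 + (-12 - 1*186) = 23591 + (-12 - 186) = 23591 - 198 = 23393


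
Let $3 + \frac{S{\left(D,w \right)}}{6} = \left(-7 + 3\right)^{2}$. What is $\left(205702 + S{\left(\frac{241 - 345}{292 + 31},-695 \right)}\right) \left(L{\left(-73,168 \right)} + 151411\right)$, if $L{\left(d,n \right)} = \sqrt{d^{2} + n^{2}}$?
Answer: $31157355580 + 205780 \sqrt{33553} \approx 3.1195 \cdot 10^{10}$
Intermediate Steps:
$S{\left(D,w \right)} = 78$ ($S{\left(D,w \right)} = -18 + 6 \left(-7 + 3\right)^{2} = -18 + 6 \left(-4\right)^{2} = -18 + 6 \cdot 16 = -18 + 96 = 78$)
$\left(205702 + S{\left(\frac{241 - 345}{292 + 31},-695 \right)}\right) \left(L{\left(-73,168 \right)} + 151411\right) = \left(205702 + 78\right) \left(\sqrt{\left(-73\right)^{2} + 168^{2}} + 151411\right) = 205780 \left(\sqrt{5329 + 28224} + 151411\right) = 205780 \left(\sqrt{33553} + 151411\right) = 205780 \left(151411 + \sqrt{33553}\right) = 31157355580 + 205780 \sqrt{33553}$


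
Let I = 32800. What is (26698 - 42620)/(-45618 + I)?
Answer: 7961/6409 ≈ 1.2422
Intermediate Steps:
(26698 - 42620)/(-45618 + I) = (26698 - 42620)/(-45618 + 32800) = -15922/(-12818) = -15922*(-1/12818) = 7961/6409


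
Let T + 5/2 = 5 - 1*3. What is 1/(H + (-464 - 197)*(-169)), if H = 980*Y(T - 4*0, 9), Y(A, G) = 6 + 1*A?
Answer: 1/117099 ≈ 8.5398e-6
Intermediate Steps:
T = -1/2 (T = -5/2 + (5 - 1*3) = -5/2 + (5 - 3) = -5/2 + 2 = -1/2 ≈ -0.50000)
Y(A, G) = 6 + A
H = 5390 (H = 980*(6 + (-1/2 - 4*0)) = 980*(6 + (-1/2 + 0)) = 980*(6 - 1/2) = 980*(11/2) = 5390)
1/(H + (-464 - 197)*(-169)) = 1/(5390 + (-464 - 197)*(-169)) = 1/(5390 - 661*(-169)) = 1/(5390 + 111709) = 1/117099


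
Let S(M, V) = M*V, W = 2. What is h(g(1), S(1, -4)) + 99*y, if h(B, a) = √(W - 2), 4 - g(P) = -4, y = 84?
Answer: 8316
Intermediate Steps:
g(P) = 8 (g(P) = 4 - 1*(-4) = 4 + 4 = 8)
h(B, a) = 0 (h(B, a) = √(2 - 2) = √0 = 0)
h(g(1), S(1, -4)) + 99*y = 0 + 99*84 = 0 + 8316 = 8316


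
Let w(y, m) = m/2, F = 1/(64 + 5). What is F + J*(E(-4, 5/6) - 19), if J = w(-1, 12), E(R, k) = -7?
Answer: -10763/69 ≈ -155.99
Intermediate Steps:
F = 1/69 ≈ 0.014493
w(y, m) = m/2 (w(y, m) = m*(½) = m/2)
J = 6 (J = (½)*12 = 6)
F + J*(E(-4, 5/6) - 19) = 1/69 + 6*(-7 - 19) = 1/69 + 6*(-26) = 1/69 - 156 = -10763/69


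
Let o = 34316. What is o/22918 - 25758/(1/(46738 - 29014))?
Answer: -5231432164370/11459 ≈ -4.5654e+8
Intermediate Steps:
o/22918 - 25758/(1/(46738 - 29014)) = 34316/22918 - 25758/(1/(46738 - 29014)) = 34316*(1/22918) - 25758/(1/17724) = 17158/11459 - 25758/1/17724 = 17158/11459 - 25758*17724 = 17158/11459 - 456534792 = -5231432164370/11459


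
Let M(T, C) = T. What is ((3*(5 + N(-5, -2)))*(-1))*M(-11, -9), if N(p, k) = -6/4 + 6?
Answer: 627/2 ≈ 313.50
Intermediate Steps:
N(p, k) = 9/2 (N(p, k) = -6/4 + 6 = -2*¾ + 6 = -3/2 + 6 = 9/2)
((3*(5 + N(-5, -2)))*(-1))*M(-11, -9) = ((3*(5 + 9/2))*(-1))*(-11) = ((3*(19/2))*(-1))*(-11) = ((57/2)*(-1))*(-11) = -57/2*(-11) = 627/2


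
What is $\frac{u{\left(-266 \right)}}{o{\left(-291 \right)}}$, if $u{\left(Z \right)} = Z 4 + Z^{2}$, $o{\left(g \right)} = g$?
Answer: $- \frac{69692}{291} \approx -239.49$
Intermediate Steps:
$u{\left(Z \right)} = Z^{2} + 4 Z$ ($u{\left(Z \right)} = 4 Z + Z^{2} = Z^{2} + 4 Z$)
$\frac{u{\left(-266 \right)}}{o{\left(-291 \right)}} = \frac{\left(-266\right) \left(4 - 266\right)}{-291} = \left(-266\right) \left(-262\right) \left(- \frac{1}{291}\right) = 69692 \left(- \frac{1}{291}\right) = - \frac{69692}{291}$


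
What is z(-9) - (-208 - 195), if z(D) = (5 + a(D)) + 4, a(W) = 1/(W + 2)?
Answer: 2883/7 ≈ 411.86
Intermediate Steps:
a(W) = 1/(2 + W)
z(D) = 9 + 1/(2 + D) (z(D) = (5 + 1/(2 + D)) + 4 = 9 + 1/(2 + D))
z(-9) - (-208 - 195) = (19 + 9*(-9))/(2 - 9) - (-208 - 195) = (19 - 81)/(-7) - 1*(-403) = -1/7*(-62) + 403 = 62/7 + 403 = 2883/7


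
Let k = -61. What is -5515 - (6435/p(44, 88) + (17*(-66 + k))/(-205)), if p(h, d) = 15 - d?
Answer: -81370407/14965 ≈ -5437.4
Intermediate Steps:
-5515 - (6435/p(44, 88) + (17*(-66 + k))/(-205)) = -5515 - (6435/(15 - 1*88) + (17*(-66 - 61))/(-205)) = -5515 - (6435/(15 - 88) + (17*(-127))*(-1/205)) = -5515 - (6435/(-73) - 2159*(-1/205)) = -5515 - (6435*(-1/73) + 2159/205) = -5515 - (-6435/73 + 2159/205) = -5515 - 1*(-1161568/14965) = -5515 + 1161568/14965 = -81370407/14965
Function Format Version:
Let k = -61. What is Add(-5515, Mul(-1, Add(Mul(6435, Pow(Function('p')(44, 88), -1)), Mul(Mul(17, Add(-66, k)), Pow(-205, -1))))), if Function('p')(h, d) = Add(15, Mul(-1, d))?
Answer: Rational(-81370407, 14965) ≈ -5437.4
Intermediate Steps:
Add(-5515, Mul(-1, Add(Mul(6435, Pow(Function('p')(44, 88), -1)), Mul(Mul(17, Add(-66, k)), Pow(-205, -1))))) = Add(-5515, Mul(-1, Add(Mul(6435, Pow(Add(15, Mul(-1, 88)), -1)), Mul(Mul(17, Add(-66, -61)), Pow(-205, -1))))) = Add(-5515, Mul(-1, Add(Mul(6435, Pow(Add(15, -88), -1)), Mul(Mul(17, -127), Rational(-1, 205))))) = Add(-5515, Mul(-1, Add(Mul(6435, Pow(-73, -1)), Mul(-2159, Rational(-1, 205))))) = Add(-5515, Mul(-1, Add(Mul(6435, Rational(-1, 73)), Rational(2159, 205)))) = Add(-5515, Mul(-1, Add(Rational(-6435, 73), Rational(2159, 205)))) = Add(-5515, Mul(-1, Rational(-1161568, 14965))) = Add(-5515, Rational(1161568, 14965)) = Rational(-81370407, 14965)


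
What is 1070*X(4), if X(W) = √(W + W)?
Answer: 2140*√2 ≈ 3026.4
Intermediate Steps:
X(W) = √2*√W (X(W) = √(2*W) = √2*√W)
1070*X(4) = 1070*(√2*√4) = 1070*(√2*2) = 1070*(2*√2) = 2140*√2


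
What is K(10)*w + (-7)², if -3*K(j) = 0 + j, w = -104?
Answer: 1187/3 ≈ 395.67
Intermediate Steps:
K(j) = -j/3 (K(j) = -(0 + j)/3 = -j/3)
K(10)*w + (-7)² = -⅓*10*(-104) + (-7)² = -10/3*(-104) + 49 = 1040/3 + 49 = 1187/3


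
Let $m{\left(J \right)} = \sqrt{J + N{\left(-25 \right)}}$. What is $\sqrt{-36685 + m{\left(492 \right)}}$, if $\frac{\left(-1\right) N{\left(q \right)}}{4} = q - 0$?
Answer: $\sqrt{-36685 + 4 \sqrt{37}} \approx 191.47 i$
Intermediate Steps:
$N{\left(q \right)} = - 4 q$ ($N{\left(q \right)} = - 4 \left(q - 0\right) = - 4 \left(q + 0\right) = - 4 q$)
$m{\left(J \right)} = \sqrt{100 + J}$ ($m{\left(J \right)} = \sqrt{J - -100} = \sqrt{J + 100} = \sqrt{100 + J}$)
$\sqrt{-36685 + m{\left(492 \right)}} = \sqrt{-36685 + \sqrt{100 + 492}} = \sqrt{-36685 + \sqrt{592}} = \sqrt{-36685 + 4 \sqrt{37}}$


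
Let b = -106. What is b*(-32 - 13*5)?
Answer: 10282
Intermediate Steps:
b*(-32 - 13*5) = -106*(-32 - 13*5) = -106*(-32 - 65) = -106*(-97) = 10282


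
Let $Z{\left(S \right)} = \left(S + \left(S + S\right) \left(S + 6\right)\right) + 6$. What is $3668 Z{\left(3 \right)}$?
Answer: $231084$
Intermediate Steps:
$Z{\left(S \right)} = 6 + S + 2 S \left(6 + S\right)$ ($Z{\left(S \right)} = \left(S + 2 S \left(6 + S\right)\right) + 6 = 6 + S + 2 S \left(6 + S\right)$)
$3668 Z{\left(3 \right)} = 3668 \left(6 + 2 \cdot 3^{2} + 13 \cdot 3\right) = 3668 \left(6 + 2 \cdot 9 + 39\right) = 3668 \left(6 + 18 + 39\right) = 3668 \cdot 63 = 231084$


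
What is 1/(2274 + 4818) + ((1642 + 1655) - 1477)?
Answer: 12907441/7092 ≈ 1820.0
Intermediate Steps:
1/(2274 + 4818) + ((1642 + 1655) - 1477) = 1/7092 + (3297 - 1477) = 1/7092 + 1820 = 12907441/7092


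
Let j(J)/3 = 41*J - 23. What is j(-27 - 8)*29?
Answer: -126846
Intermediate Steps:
j(J) = -69 + 123*J (j(J) = 3*(41*J - 23) = 3*(-23 + 41*J) = -69 + 123*J)
j(-27 - 8)*29 = (-69 + 123*(-27 - 8))*29 = (-69 + 123*(-35))*29 = (-69 - 4305)*29 = -4374*29 = -126846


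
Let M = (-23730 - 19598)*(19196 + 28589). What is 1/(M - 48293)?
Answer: -1/2070476773 ≈ -4.8298e-10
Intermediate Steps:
M = -2070428480 (M = -43328*47785 = -2070428480)
1/(M - 48293) = 1/(-2070428480 - 48293) = 1/(-2070476773) = -1/2070476773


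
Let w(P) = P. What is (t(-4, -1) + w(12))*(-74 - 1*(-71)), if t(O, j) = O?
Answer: -24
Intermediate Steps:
(t(-4, -1) + w(12))*(-74 - 1*(-71)) = (-4 + 12)*(-74 - 1*(-71)) = 8*(-74 + 71) = 8*(-3) = -24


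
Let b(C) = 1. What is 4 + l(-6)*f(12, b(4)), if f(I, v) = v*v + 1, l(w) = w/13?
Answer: 40/13 ≈ 3.0769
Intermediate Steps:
l(w) = w/13 (l(w) = w*(1/13) = w/13)
f(I, v) = 1 + v² (f(I, v) = v² + 1 = 1 + v²)
4 + l(-6)*f(12, b(4)) = 4 + ((1/13)*(-6))*(1 + 1²) = 4 - 6*(1 + 1)/13 = 4 - 6/13*2 = 4 - 12/13 = 40/13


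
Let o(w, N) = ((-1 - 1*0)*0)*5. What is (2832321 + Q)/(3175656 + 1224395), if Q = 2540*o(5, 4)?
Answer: 2832321/4400051 ≈ 0.64370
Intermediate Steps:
o(w, N) = 0 (o(w, N) = ((-1 + 0)*0)*5 = -1*0*5 = 0*5 = 0)
Q = 0 (Q = 2540*0 = 0)
(2832321 + Q)/(3175656 + 1224395) = (2832321 + 0)/(3175656 + 1224395) = 2832321/4400051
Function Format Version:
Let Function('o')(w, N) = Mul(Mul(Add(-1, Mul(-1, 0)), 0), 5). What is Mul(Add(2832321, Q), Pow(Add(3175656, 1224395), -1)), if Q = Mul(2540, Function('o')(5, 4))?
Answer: Rational(2832321, 4400051) ≈ 0.64370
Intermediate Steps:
Function('o')(w, N) = 0 (Function('o')(w, N) = Mul(Mul(Add(-1, 0), 0), 5) = Mul(Mul(-1, 0), 5) = Mul(0, 5) = 0)
Q = 0 (Q = Mul(2540, 0) = 0)
Mul(Add(2832321, Q), Pow(Add(3175656, 1224395), -1)) = Mul(Add(2832321, 0), Pow(Add(3175656, 1224395), -1)) = Mul(2832321, Pow(4400051, -1)) = Mul(2832321, Rational(1, 4400051)) = Rational(2832321, 4400051)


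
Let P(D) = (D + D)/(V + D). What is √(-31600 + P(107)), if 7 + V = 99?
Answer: I*√1251349014/199 ≈ 177.76*I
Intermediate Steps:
V = 92 (V = -7 + 99 = 92)
P(D) = 2*D/(92 + D) (P(D) = (D + D)/(92 + D) = (2*D)/(92 + D) = 2*D/(92 + D))
√(-31600 + P(107)) = √(-31600 + 2*107/(92 + 107)) = √(-31600 + 2*107/199) = √(-31600 + 2*107*(1/199)) = √(-31600 + 214/199) = √(-6288186/199) = I*√1251349014/199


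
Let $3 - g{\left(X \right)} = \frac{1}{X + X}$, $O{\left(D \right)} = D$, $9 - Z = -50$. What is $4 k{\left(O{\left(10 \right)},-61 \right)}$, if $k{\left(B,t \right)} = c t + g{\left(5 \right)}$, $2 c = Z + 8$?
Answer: $- \frac{40812}{5} \approx -8162.4$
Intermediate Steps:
$Z = 59$ ($Z = 9 - -50 = 9 + 50 = 59$)
$g{\left(X \right)} = 3 - \frac{1}{2 X}$ ($g{\left(X \right)} = 3 - \frac{1}{X + X} = 3 - \frac{1}{2 X}$)
$c = \frac{67}{2}$ ($c = \frac{59 + 8}{2} = \frac{1}{2} \cdot 67 = \frac{67}{2} \approx 33.5$)
$k{\left(B,t \right)} = \frac{29}{10} + \frac{67 t}{2}$ ($k{\left(B,t \right)} = \frac{67 t}{2} + \left(3 - \frac{1}{2 \cdot 5}\right) = \frac{67 t}{2} + \left(3 - \frac{1}{10}\right) = \frac{67 t}{2} + \frac{29}{10} = \frac{29}{10} + \frac{67 t}{2}$)
$4 k{\left(O{\left(10 \right)},-61 \right)} = 4 \left(\frac{29}{10} + \frac{67}{2} \left(-61\right)\right) = 4 \left(\frac{29}{10} - \frac{4087}{2}\right) = 4 \left(- \frac{10203}{5}\right) = - \frac{40812}{5}$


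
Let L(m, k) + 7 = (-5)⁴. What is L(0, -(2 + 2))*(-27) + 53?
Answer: -16633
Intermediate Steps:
L(m, k) = 618 (L(m, k) = -7 + (-5)⁴ = -7 + 625 = 618)
L(0, -(2 + 2))*(-27) + 53 = 618*(-27) + 53 = -16686 + 53 = -16633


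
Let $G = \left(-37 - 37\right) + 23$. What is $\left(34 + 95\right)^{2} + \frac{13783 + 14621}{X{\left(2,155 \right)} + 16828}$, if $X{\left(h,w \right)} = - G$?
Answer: $\frac{280911843}{16879} \approx 16643.0$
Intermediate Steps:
$G = -51$ ($G = -74 + 23 = -51$)
$X{\left(h,w \right)} = 51$ ($X{\left(h,w \right)} = \left(-1\right) \left(-51\right) = 51$)
$\left(34 + 95\right)^{2} + \frac{13783 + 14621}{X{\left(2,155 \right)} + 16828} = \left(34 + 95\right)^{2} + \frac{13783 + 14621}{51 + 16828} = 129^{2} + \frac{28404}{16879} = 16641 + 28404 \cdot \frac{1}{16879} = 16641 + \frac{28404}{16879} = \frac{280911843}{16879}$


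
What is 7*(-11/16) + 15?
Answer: 163/16 ≈ 10.188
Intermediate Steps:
7*(-11/16) + 15 = -77/16 + 15 = 163/16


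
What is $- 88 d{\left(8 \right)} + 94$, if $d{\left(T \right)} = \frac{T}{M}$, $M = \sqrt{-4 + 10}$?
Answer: $94 - \frac{352 \sqrt{6}}{3} \approx -193.41$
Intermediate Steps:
$M = \sqrt{6} \approx 2.4495$
$d{\left(T \right)} = \frac{T \sqrt{6}}{6}$ ($d{\left(T \right)} = \frac{T}{\sqrt{6}} = T \frac{\sqrt{6}}{6} = \frac{T \sqrt{6}}{6}$)
$- 88 d{\left(8 \right)} + 94 = - 88 \cdot \frac{1}{6} \cdot 8 \sqrt{6} + 94 = - 88 \frac{4 \sqrt{6}}{3} + 94 = - \frac{352 \sqrt{6}}{3} + 94 = 94 - \frac{352 \sqrt{6}}{3}$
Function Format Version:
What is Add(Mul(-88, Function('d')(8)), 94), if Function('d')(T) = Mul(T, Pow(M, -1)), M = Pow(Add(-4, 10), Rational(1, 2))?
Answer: Add(94, Mul(Rational(-352, 3), Pow(6, Rational(1, 2)))) ≈ -193.41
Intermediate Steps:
M = Pow(6, Rational(1, 2)) ≈ 2.4495
Function('d')(T) = Mul(Rational(1, 6), T, Pow(6, Rational(1, 2))) (Function('d')(T) = Mul(T, Pow(Pow(6, Rational(1, 2)), -1)) = Mul(T, Mul(Rational(1, 6), Pow(6, Rational(1, 2)))) = Mul(Rational(1, 6), T, Pow(6, Rational(1, 2))))
Add(Mul(-88, Function('d')(8)), 94) = Add(Mul(-88, Mul(Rational(1, 6), 8, Pow(6, Rational(1, 2)))), 94) = Add(Mul(-88, Mul(Rational(4, 3), Pow(6, Rational(1, 2)))), 94) = Add(Mul(Rational(-352, 3), Pow(6, Rational(1, 2))), 94) = Add(94, Mul(Rational(-352, 3), Pow(6, Rational(1, 2))))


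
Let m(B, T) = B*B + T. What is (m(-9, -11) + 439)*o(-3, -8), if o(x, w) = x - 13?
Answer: -8144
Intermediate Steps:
m(B, T) = T + B² (m(B, T) = B² + T = T + B²)
o(x, w) = -13 + x
(m(-9, -11) + 439)*o(-3, -8) = ((-11 + (-9)²) + 439)*(-13 - 3) = ((-11 + 81) + 439)*(-16) = (70 + 439)*(-16) = 509*(-16) = -8144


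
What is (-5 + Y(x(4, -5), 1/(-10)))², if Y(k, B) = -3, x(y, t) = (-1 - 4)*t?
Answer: 64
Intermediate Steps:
x(y, t) = -5*t
(-5 + Y(x(4, -5), 1/(-10)))² = (-5 - 3)² = (-8)² = 64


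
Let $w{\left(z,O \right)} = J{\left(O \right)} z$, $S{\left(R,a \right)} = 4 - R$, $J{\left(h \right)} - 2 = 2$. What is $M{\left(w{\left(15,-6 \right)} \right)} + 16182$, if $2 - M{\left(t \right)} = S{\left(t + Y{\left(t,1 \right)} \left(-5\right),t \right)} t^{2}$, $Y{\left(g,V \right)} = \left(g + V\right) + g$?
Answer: $-1960216$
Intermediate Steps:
$Y{\left(g,V \right)} = V + 2 g$ ($Y{\left(g,V \right)} = \left(V + g\right) + g = V + 2 g$)
$J{\left(h \right)} = 4$ ($J{\left(h \right)} = 2 + 2 = 4$)
$w{\left(z,O \right)} = 4 z$
$M{\left(t \right)} = 2 - t^{2} \left(9 + 9 t\right)$ ($M{\left(t \right)} = 2 - \left(4 - \left(t + \left(1 + 2 t\right) \left(-5\right)\right)\right) t^{2} = 2 - \left(4 - \left(t - \left(5 + 10 t\right)\right)\right) t^{2} = 2 - \left(4 - \left(-5 - 9 t\right)\right) t^{2} = 2 - \left(4 + \left(5 + 9 t\right)\right) t^{2} = 2 - \left(9 + 9 t\right) t^{2} = 2 - t^{2} \left(9 + 9 t\right)$)
$M{\left(w{\left(15,-6 \right)} \right)} + 16182 = \left(2 - 9 \left(4 \cdot 15\right)^{2} \left(1 + 4 \cdot 15\right)\right) + 16182 = \left(2 - 9 \cdot 60^{2} \left(1 + 60\right)\right) + 16182 = \left(2 - 32400 \cdot 61\right) + 16182 = \left(2 - 1976400\right) + 16182 = -1976398 + 16182 = -1960216$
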